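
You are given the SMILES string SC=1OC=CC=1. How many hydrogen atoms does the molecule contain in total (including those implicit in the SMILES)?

4

Walk through each heavy atom and fill implicit hydrogens from standard valence (C 4, N 3, O 2, S 2, halogen 1):
  atom 1: S, bond orders sum to 1 (valence 2) → 1 H
  atom 2: C, bond orders sum to 4 (valence 4) → 0 H
  atom 3: O, bond orders sum to 2 (valence 2) → 0 H
  atom 4: C, bond orders sum to 3 (valence 4) → 1 H
  atom 5: C, bond orders sum to 3 (valence 4) → 1 H
  atom 6: C, bond orders sum to 3 (valence 4) → 1 H
Total hydrogens: 4.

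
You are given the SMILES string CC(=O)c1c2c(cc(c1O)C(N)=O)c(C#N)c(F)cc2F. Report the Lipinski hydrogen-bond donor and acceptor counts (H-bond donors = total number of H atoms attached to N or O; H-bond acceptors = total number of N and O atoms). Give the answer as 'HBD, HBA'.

Donors: find every N or O and count the H atoms it carries.
  atom 3 (O): bond orders sum to 2 → 0 H
  atom 10 (O): bond orders sum to 1 → 1 H
  atom 12 (N): bond orders sum to 1 → 2 H
  atom 13 (O): bond orders sum to 2 → 0 H
  atom 16 (N): bond orders sum to 3 → 0 H
Lipinski HBD = 3.
Acceptors: N atoms = 2, O atoms = 3 → HBA = 5.

3, 5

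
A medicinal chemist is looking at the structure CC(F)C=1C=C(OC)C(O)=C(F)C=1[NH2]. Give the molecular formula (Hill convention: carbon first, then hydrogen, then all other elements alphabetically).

C9H11F2NO2

Walk through each heavy atom and fill implicit hydrogens from standard valence (C 4, N 3, O 2, S 2, halogen 1):
  atom 1: C, bond orders sum to 1 (valence 4) → 3 H
  atom 2: C, bond orders sum to 3 (valence 4) → 1 H
  atom 3: F (halogen, monovalent) → 0 H
  atom 4: C, bond orders sum to 4 (valence 4) → 0 H
  atom 5: C, bond orders sum to 3 (valence 4) → 1 H
  atom 6: C, bond orders sum to 4 (valence 4) → 0 H
  atom 7: O, bond orders sum to 2 (valence 2) → 0 H
  atom 8: C, bond orders sum to 1 (valence 4) → 3 H
  atom 9: C, bond orders sum to 4 (valence 4) → 0 H
  atom 10: O, bond orders sum to 1 (valence 2) → 1 H
  atom 11: C, bond orders sum to 4 (valence 4) → 0 H
  atom 12: F (halogen, monovalent) → 0 H
  atom 13: C, bond orders sum to 4 (valence 4) → 0 H
  atom 14: N with explicit H count 2
Totals → C:9, H:11, F:2, N:1, O:2.
In Hill order: C9H11F2NO2.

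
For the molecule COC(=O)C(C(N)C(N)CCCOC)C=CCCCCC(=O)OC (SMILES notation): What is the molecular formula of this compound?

C17H32N2O5

Walk through each heavy atom and fill implicit hydrogens from standard valence (C 4, N 3, O 2, S 2, halogen 1):
  atom 1: C, bond orders sum to 1 (valence 4) → 3 H
  atom 2: O, bond orders sum to 2 (valence 2) → 0 H
  atom 3: C, bond orders sum to 4 (valence 4) → 0 H
  atom 4: O, bond orders sum to 2 (valence 2) → 0 H
  atom 5: C, bond orders sum to 3 (valence 4) → 1 H
  atom 6: C, bond orders sum to 3 (valence 4) → 1 H
  atom 7: N, bond orders sum to 1 (valence 3) → 2 H
  atom 8: C, bond orders sum to 3 (valence 4) → 1 H
  atom 9: N, bond orders sum to 1 (valence 3) → 2 H
  atom 10: C, bond orders sum to 2 (valence 4) → 2 H
  atom 11: C, bond orders sum to 2 (valence 4) → 2 H
  atom 12: C, bond orders sum to 2 (valence 4) → 2 H
  atom 13: O, bond orders sum to 2 (valence 2) → 0 H
  atom 14: C, bond orders sum to 1 (valence 4) → 3 H
  atom 15: C, bond orders sum to 3 (valence 4) → 1 H
  atom 16: C, bond orders sum to 3 (valence 4) → 1 H
  atom 17: C, bond orders sum to 2 (valence 4) → 2 H
  atom 18: C, bond orders sum to 2 (valence 4) → 2 H
  atom 19: C, bond orders sum to 2 (valence 4) → 2 H
  atom 20: C, bond orders sum to 2 (valence 4) → 2 H
  atom 21: C, bond orders sum to 4 (valence 4) → 0 H
  atom 22: O, bond orders sum to 2 (valence 2) → 0 H
  atom 23: O, bond orders sum to 2 (valence 2) → 0 H
  atom 24: C, bond orders sum to 1 (valence 4) → 3 H
Totals → C:17, H:32, N:2, O:5.
In Hill order: C17H32N2O5.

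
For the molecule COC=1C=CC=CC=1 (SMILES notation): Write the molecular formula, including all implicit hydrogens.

C7H8O

Walk through each heavy atom and fill implicit hydrogens from standard valence (C 4, N 3, O 2, S 2, halogen 1):
  atom 1: C, bond orders sum to 1 (valence 4) → 3 H
  atom 2: O, bond orders sum to 2 (valence 2) → 0 H
  atom 3: C, bond orders sum to 4 (valence 4) → 0 H
  atom 4: C, bond orders sum to 3 (valence 4) → 1 H
  atom 5: C, bond orders sum to 3 (valence 4) → 1 H
  atom 6: C, bond orders sum to 3 (valence 4) → 1 H
  atom 7: C, bond orders sum to 3 (valence 4) → 1 H
  atom 8: C, bond orders sum to 3 (valence 4) → 1 H
Totals → C:7, H:8, O:1.
In Hill order: C7H8O.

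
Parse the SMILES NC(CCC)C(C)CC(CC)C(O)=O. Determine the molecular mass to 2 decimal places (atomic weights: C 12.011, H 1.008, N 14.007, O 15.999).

201.31 g/mol

First, the molecular formula is C11H23NO2 (counting implicit H from valence).
  C: 11 × 12.011 = 132.121
  H: 23 × 1.008 = 23.184
  N: 1 × 14.007 = 14.007
  O: 2 × 15.999 = 31.998
Sum: 11×12.011 + 23×1.008 + 1×14.007 + 2×15.999 = 201.310 → 201.31 g/mol.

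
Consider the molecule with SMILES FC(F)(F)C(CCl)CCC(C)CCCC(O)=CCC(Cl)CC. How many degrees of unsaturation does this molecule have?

Degree of unsaturation = (number of rings) + (number of π bonds).
Ring closures in the SMILES: 0.
π bonds: 1 double bond (each 1 DoU) → 1 DoU from unsaturation.
Total DoU = 0 + 1 = 1.

1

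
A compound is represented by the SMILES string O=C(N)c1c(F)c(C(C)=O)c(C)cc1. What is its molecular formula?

C10H10FNO2

Walk through each heavy atom and fill implicit hydrogens from standard valence (C 4, N 3, O 2, S 2, halogen 1); for lowercase aromatic atoms, an aromatic c carries 1 H when it has two neighbours and 0 H with three, and aromatic n carries 0 H:
  atom 1: O, bond orders sum to 2 (valence 2) → 0 H
  atom 2: C, bond orders sum to 4 (valence 4) → 0 H
  atom 3: N, bond orders sum to 1 (valence 3) → 2 H
  atom 4: aromatic c, 3 neighbours → 0 H
  atom 5: aromatic c, 3 neighbours → 0 H
  atom 6: F (halogen, monovalent) → 0 H
  atom 7: aromatic c, 3 neighbours → 0 H
  atom 8: C, bond orders sum to 4 (valence 4) → 0 H
  atom 9: C, bond orders sum to 1 (valence 4) → 3 H
  atom 10: O, bond orders sum to 2 (valence 2) → 0 H
  atom 11: aromatic c, 3 neighbours → 0 H
  atom 12: C, bond orders sum to 1 (valence 4) → 3 H
  atom 13: aromatic c, 2 neighbours → 1 H
  atom 14: aromatic c, 2 neighbours → 1 H
Totals → C:10, H:10, F:1, N:1, O:2.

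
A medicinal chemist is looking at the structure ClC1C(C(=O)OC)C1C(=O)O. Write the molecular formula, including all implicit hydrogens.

Walk through each heavy atom and fill implicit hydrogens from standard valence (C 4, N 3, O 2, S 2, halogen 1):
  atom 1: Cl (halogen, monovalent) → 0 H
  atom 2: C, bond orders sum to 3 (valence 4) → 1 H
  atom 3: C, bond orders sum to 3 (valence 4) → 1 H
  atom 4: C, bond orders sum to 4 (valence 4) → 0 H
  atom 5: O, bond orders sum to 2 (valence 2) → 0 H
  atom 6: O, bond orders sum to 2 (valence 2) → 0 H
  atom 7: C, bond orders sum to 1 (valence 4) → 3 H
  atom 8: C, bond orders sum to 3 (valence 4) → 1 H
  atom 9: C, bond orders sum to 4 (valence 4) → 0 H
  atom 10: O, bond orders sum to 2 (valence 2) → 0 H
  atom 11: O, bond orders sum to 1 (valence 2) → 1 H
Totals → C:6, H:7, Cl:1, O:4.
In Hill order: C6H7ClO4.

C6H7ClO4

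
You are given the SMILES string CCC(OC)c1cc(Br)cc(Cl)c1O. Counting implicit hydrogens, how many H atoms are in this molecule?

12

Walk through each heavy atom and fill implicit hydrogens from standard valence (C 4, N 3, O 2, S 2, halogen 1); for lowercase aromatic atoms, an aromatic c carries 1 H when it has two neighbours and 0 H with three, and aromatic n carries 0 H:
  atom 1: C, bond orders sum to 1 (valence 4) → 3 H
  atom 2: C, bond orders sum to 2 (valence 4) → 2 H
  atom 3: C, bond orders sum to 3 (valence 4) → 1 H
  atom 4: O, bond orders sum to 2 (valence 2) → 0 H
  atom 5: C, bond orders sum to 1 (valence 4) → 3 H
  atom 6: aromatic c, 3 neighbours → 0 H
  atom 7: aromatic c, 2 neighbours → 1 H
  atom 8: aromatic c, 3 neighbours → 0 H
  atom 9: Br (halogen, monovalent) → 0 H
  atom 10: aromatic c, 2 neighbours → 1 H
  atom 11: aromatic c, 3 neighbours → 0 H
  atom 12: Cl (halogen, monovalent) → 0 H
  atom 13: aromatic c, 3 neighbours → 0 H
  atom 14: O, bond orders sum to 1 (valence 2) → 1 H
Total hydrogens: 12.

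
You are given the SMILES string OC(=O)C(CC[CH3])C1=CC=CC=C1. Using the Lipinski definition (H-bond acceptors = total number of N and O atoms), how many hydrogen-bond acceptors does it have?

2

N atoms: 0; O atoms: 2.
Lipinski HBA = 0 + 2 = 2.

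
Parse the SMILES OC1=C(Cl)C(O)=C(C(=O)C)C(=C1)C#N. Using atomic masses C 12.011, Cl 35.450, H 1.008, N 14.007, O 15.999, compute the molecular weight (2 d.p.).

First, the molecular formula is C9H6ClNO3 (counting implicit H from valence).
  C: 9 × 12.011 = 108.099
  Cl: 1 × 35.450 = 35.450
  H: 6 × 1.008 = 6.048
  N: 1 × 14.007 = 14.007
  O: 3 × 15.999 = 47.997
Sum: 9×12.011 + 1×35.450 + 6×1.008 + 1×14.007 + 3×15.999 = 211.601 → 211.60 g/mol.

211.60 g/mol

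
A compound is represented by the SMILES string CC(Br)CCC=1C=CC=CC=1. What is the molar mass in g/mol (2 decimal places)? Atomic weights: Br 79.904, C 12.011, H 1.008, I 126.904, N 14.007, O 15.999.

First, the molecular formula is C10H13Br (counting implicit H from valence).
  Br: 1 × 79.904 = 79.904
  C: 10 × 12.011 = 120.110
  H: 13 × 1.008 = 13.104
Sum: 1×79.904 + 10×12.011 + 13×1.008 = 213.118 → 213.12 g/mol.

213.12 g/mol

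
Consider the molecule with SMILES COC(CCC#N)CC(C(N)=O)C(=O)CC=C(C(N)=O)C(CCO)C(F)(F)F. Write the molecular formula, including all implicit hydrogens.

Walk through each heavy atom and fill implicit hydrogens from standard valence (C 4, N 3, O 2, S 2, halogen 1):
  atom 1: C, bond orders sum to 1 (valence 4) → 3 H
  atom 2: O, bond orders sum to 2 (valence 2) → 0 H
  atom 3: C, bond orders sum to 3 (valence 4) → 1 H
  atom 4: C, bond orders sum to 2 (valence 4) → 2 H
  atom 5: C, bond orders sum to 2 (valence 4) → 2 H
  atom 6: C, bond orders sum to 4 (valence 4) → 0 H
  atom 7: N, bond orders sum to 3 (valence 3) → 0 H
  atom 8: C, bond orders sum to 2 (valence 4) → 2 H
  atom 9: C, bond orders sum to 3 (valence 4) → 1 H
  atom 10: C, bond orders sum to 4 (valence 4) → 0 H
  atom 11: N, bond orders sum to 1 (valence 3) → 2 H
  atom 12: O, bond orders sum to 2 (valence 2) → 0 H
  atom 13: C, bond orders sum to 4 (valence 4) → 0 H
  atom 14: O, bond orders sum to 2 (valence 2) → 0 H
  atom 15: C, bond orders sum to 2 (valence 4) → 2 H
  atom 16: C, bond orders sum to 3 (valence 4) → 1 H
  atom 17: C, bond orders sum to 4 (valence 4) → 0 H
  atom 18: C, bond orders sum to 4 (valence 4) → 0 H
  atom 19: N, bond orders sum to 1 (valence 3) → 2 H
  atom 20: O, bond orders sum to 2 (valence 2) → 0 H
  atom 21: C, bond orders sum to 3 (valence 4) → 1 H
  atom 22: C, bond orders sum to 2 (valence 4) → 2 H
  atom 23: C, bond orders sum to 2 (valence 4) → 2 H
  atom 24: O, bond orders sum to 1 (valence 2) → 1 H
  atom 25: C, bond orders sum to 4 (valence 4) → 0 H
  atom 26: F (halogen, monovalent) → 0 H
  atom 27: F (halogen, monovalent) → 0 H
  atom 28: F (halogen, monovalent) → 0 H
Totals → C:17, H:24, F:3, N:3, O:5.

C17H24F3N3O5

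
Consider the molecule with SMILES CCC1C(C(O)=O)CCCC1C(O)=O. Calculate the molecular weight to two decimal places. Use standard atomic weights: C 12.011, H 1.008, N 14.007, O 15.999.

First, the molecular formula is C10H16O4 (counting implicit H from valence).
  C: 10 × 12.011 = 120.110
  H: 16 × 1.008 = 16.128
  O: 4 × 15.999 = 63.996
Sum: 10×12.011 + 16×1.008 + 4×15.999 = 200.234 → 200.23 g/mol.

200.23 g/mol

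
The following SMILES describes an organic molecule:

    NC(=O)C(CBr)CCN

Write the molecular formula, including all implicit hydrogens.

Walk through each heavy atom and fill implicit hydrogens from standard valence (C 4, N 3, O 2, S 2, halogen 1):
  atom 1: N, bond orders sum to 1 (valence 3) → 2 H
  atom 2: C, bond orders sum to 4 (valence 4) → 0 H
  atom 3: O, bond orders sum to 2 (valence 2) → 0 H
  atom 4: C, bond orders sum to 3 (valence 4) → 1 H
  atom 5: C, bond orders sum to 2 (valence 4) → 2 H
  atom 6: Br (halogen, monovalent) → 0 H
  atom 7: C, bond orders sum to 2 (valence 4) → 2 H
  atom 8: C, bond orders sum to 2 (valence 4) → 2 H
  atom 9: N, bond orders sum to 1 (valence 3) → 2 H
Totals → C:5, H:11, Br:1, N:2, O:1.
In Hill order: C5H11BrN2O.

C5H11BrN2O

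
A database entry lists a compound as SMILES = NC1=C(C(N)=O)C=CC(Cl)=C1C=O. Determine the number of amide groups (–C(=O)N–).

1

The amide motif appears at heavy-atom position 4 in the SMILES.
Other groups present: 1 aldehyde, 1 primary amine.
Amide count: 1.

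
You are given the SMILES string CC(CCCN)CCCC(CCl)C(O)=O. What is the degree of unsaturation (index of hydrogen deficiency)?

Degree of unsaturation = (number of rings) + (number of π bonds).
Ring closures in the SMILES: 0.
π bonds: 1 double bond (each 1 DoU) → 1 DoU from unsaturation.
Total DoU = 0 + 1 = 1.

1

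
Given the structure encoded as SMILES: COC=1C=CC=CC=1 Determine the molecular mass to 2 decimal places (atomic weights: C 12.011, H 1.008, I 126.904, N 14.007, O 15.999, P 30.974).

First, the molecular formula is C7H8O (counting implicit H from valence).
  C: 7 × 12.011 = 84.077
  H: 8 × 1.008 = 8.064
  O: 1 × 15.999 = 15.999
Sum: 7×12.011 + 8×1.008 + 1×15.999 = 108.140 → 108.14 g/mol.

108.14 g/mol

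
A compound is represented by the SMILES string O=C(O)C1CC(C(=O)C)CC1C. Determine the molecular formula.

C9H14O3

Walk through each heavy atom and fill implicit hydrogens from standard valence (C 4, N 3, O 2, S 2, halogen 1):
  atom 1: O, bond orders sum to 2 (valence 2) → 0 H
  atom 2: C, bond orders sum to 4 (valence 4) → 0 H
  atom 3: O, bond orders sum to 1 (valence 2) → 1 H
  atom 4: C, bond orders sum to 3 (valence 4) → 1 H
  atom 5: C, bond orders sum to 2 (valence 4) → 2 H
  atom 6: C, bond orders sum to 3 (valence 4) → 1 H
  atom 7: C, bond orders sum to 4 (valence 4) → 0 H
  atom 8: O, bond orders sum to 2 (valence 2) → 0 H
  atom 9: C, bond orders sum to 1 (valence 4) → 3 H
  atom 10: C, bond orders sum to 2 (valence 4) → 2 H
  atom 11: C, bond orders sum to 3 (valence 4) → 1 H
  atom 12: C, bond orders sum to 1 (valence 4) → 3 H
Totals → C:9, H:14, O:3.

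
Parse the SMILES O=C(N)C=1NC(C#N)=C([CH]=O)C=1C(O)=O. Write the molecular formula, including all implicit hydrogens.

C8H5N3O4

Walk through each heavy atom and fill implicit hydrogens from standard valence (C 4, N 3, O 2, S 2, halogen 1):
  atom 1: O, bond orders sum to 2 (valence 2) → 0 H
  atom 2: C, bond orders sum to 4 (valence 4) → 0 H
  atom 3: N, bond orders sum to 1 (valence 3) → 2 H
  atom 4: C, bond orders sum to 4 (valence 4) → 0 H
  atom 5: N, bond orders sum to 2 (valence 3) → 1 H
  atom 6: C, bond orders sum to 4 (valence 4) → 0 H
  atom 7: C, bond orders sum to 4 (valence 4) → 0 H
  atom 8: N, bond orders sum to 3 (valence 3) → 0 H
  atom 9: C, bond orders sum to 4 (valence 4) → 0 H
  atom 10: C with explicit H count 1
  atom 11: O, bond orders sum to 2 (valence 2) → 0 H
  atom 12: C, bond orders sum to 4 (valence 4) → 0 H
  atom 13: C, bond orders sum to 4 (valence 4) → 0 H
  atom 14: O, bond orders sum to 1 (valence 2) → 1 H
  atom 15: O, bond orders sum to 2 (valence 2) → 0 H
Totals → C:8, H:5, N:3, O:4.
In Hill order: C8H5N3O4.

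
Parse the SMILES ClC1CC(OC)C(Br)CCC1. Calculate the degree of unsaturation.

1

Molecular formula: C8H14BrClO.
DoU = (2C + 2 + N − H − X) / 2, where X is the halogen count and O/S are ignored.
    = (2·8 + 2 + 0 − 14 − 2) / 2 = 2 / 2 = 1.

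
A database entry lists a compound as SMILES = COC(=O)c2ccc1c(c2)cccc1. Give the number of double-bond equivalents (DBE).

8

Molecular formula: C12H10O2.
DoU = (2C + 2 + N − H − X) / 2, where X is the halogen count and O/S are ignored.
    = (2·12 + 2 + 0 − 10 − 0) / 2 = 16 / 2 = 8.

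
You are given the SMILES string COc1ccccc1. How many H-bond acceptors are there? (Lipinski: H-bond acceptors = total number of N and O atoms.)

N atoms: 0; O atoms: 1.
Lipinski HBA = 0 + 1 = 1.

1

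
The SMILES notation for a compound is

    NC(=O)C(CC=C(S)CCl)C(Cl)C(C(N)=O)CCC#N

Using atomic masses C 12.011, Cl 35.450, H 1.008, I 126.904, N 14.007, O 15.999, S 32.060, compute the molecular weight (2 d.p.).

First, the molecular formula is C12H17Cl2N3O2S (counting implicit H from valence).
  C: 12 × 12.011 = 144.132
  Cl: 2 × 35.450 = 70.900
  H: 17 × 1.008 = 17.136
  N: 3 × 14.007 = 42.021
  O: 2 × 15.999 = 31.998
  S: 1 × 32.060 = 32.060
Sum: 12×12.011 + 2×35.450 + 17×1.008 + 3×14.007 + 2×15.999 + 1×32.060 = 338.247 → 338.25 g/mol.

338.25 g/mol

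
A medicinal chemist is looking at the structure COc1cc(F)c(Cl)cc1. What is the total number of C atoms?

Count every carbon token in the SMILES (each C, including those in ring-closure positions and inside branches).
Carbon count: 7.

7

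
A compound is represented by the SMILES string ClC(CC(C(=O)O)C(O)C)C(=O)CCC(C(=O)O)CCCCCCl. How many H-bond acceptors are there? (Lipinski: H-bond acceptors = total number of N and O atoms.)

6

N atoms: 0; O atoms: 6.
Lipinski HBA = 0 + 6 = 6.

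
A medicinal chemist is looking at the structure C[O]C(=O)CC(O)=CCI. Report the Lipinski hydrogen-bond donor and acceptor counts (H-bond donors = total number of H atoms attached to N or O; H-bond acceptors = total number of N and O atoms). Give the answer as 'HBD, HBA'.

1, 3

Donors: find every N or O and count the H atoms it carries.
  atom 2 (O): bond orders sum to 2 → 0 H
  atom 4 (O): bond orders sum to 2 → 0 H
  atom 7 (O): bond orders sum to 1 → 1 H
Lipinski HBD = 1.
Acceptors: N atoms = 0, O atoms = 3 → HBA = 3.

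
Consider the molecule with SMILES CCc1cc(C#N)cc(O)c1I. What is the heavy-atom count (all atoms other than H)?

12

Every atom symbol written in the SMILES (organic subset) is one heavy atom; implicit H are not written.
Heavy atoms by element → C:9, I:1, N:1, O:1.
Total: 12.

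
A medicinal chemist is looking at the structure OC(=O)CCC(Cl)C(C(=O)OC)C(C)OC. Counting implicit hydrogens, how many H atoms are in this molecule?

17

Walk through each heavy atom and fill implicit hydrogens from standard valence (C 4, N 3, O 2, S 2, halogen 1):
  atom 1: O, bond orders sum to 1 (valence 2) → 1 H
  atom 2: C, bond orders sum to 4 (valence 4) → 0 H
  atom 3: O, bond orders sum to 2 (valence 2) → 0 H
  atom 4: C, bond orders sum to 2 (valence 4) → 2 H
  atom 5: C, bond orders sum to 2 (valence 4) → 2 H
  atom 6: C, bond orders sum to 3 (valence 4) → 1 H
  atom 7: Cl (halogen, monovalent) → 0 H
  atom 8: C, bond orders sum to 3 (valence 4) → 1 H
  atom 9: C, bond orders sum to 4 (valence 4) → 0 H
  atom 10: O, bond orders sum to 2 (valence 2) → 0 H
  atom 11: O, bond orders sum to 2 (valence 2) → 0 H
  atom 12: C, bond orders sum to 1 (valence 4) → 3 H
  atom 13: C, bond orders sum to 3 (valence 4) → 1 H
  atom 14: C, bond orders sum to 1 (valence 4) → 3 H
  atom 15: O, bond orders sum to 2 (valence 2) → 0 H
  atom 16: C, bond orders sum to 1 (valence 4) → 3 H
Total hydrogens: 17.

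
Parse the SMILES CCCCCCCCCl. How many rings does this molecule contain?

0

In SMILES, each pair of matching ring-closure digits denotes one ring-closing bond; the number of such bonds equals the number of independent rings.
Ring-closure bonds here: 0.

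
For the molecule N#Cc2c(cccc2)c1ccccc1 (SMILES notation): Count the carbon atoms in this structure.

13

Count every carbon token in the SMILES (each C, including those in ring-closure positions and inside branches).
Carbon count: 13.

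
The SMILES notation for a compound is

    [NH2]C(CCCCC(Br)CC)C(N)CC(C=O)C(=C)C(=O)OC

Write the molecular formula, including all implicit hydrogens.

Walk through each heavy atom and fill implicit hydrogens from standard valence (C 4, N 3, O 2, S 2, halogen 1):
  atom 1: N with explicit H count 2
  atom 2: C, bond orders sum to 3 (valence 4) → 1 H
  atom 3: C, bond orders sum to 2 (valence 4) → 2 H
  atom 4: C, bond orders sum to 2 (valence 4) → 2 H
  atom 5: C, bond orders sum to 2 (valence 4) → 2 H
  atom 6: C, bond orders sum to 2 (valence 4) → 2 H
  atom 7: C, bond orders sum to 3 (valence 4) → 1 H
  atom 8: Br (halogen, monovalent) → 0 H
  atom 9: C, bond orders sum to 2 (valence 4) → 2 H
  atom 10: C, bond orders sum to 1 (valence 4) → 3 H
  atom 11: C, bond orders sum to 3 (valence 4) → 1 H
  atom 12: N, bond orders sum to 1 (valence 3) → 2 H
  atom 13: C, bond orders sum to 2 (valence 4) → 2 H
  atom 14: C, bond orders sum to 3 (valence 4) → 1 H
  atom 15: C, bond orders sum to 3 (valence 4) → 1 H
  atom 16: O, bond orders sum to 2 (valence 2) → 0 H
  atom 17: C, bond orders sum to 4 (valence 4) → 0 H
  atom 18: C, bond orders sum to 2 (valence 4) → 2 H
  atom 19: C, bond orders sum to 4 (valence 4) → 0 H
  atom 20: O, bond orders sum to 2 (valence 2) → 0 H
  atom 21: O, bond orders sum to 2 (valence 2) → 0 H
  atom 22: C, bond orders sum to 1 (valence 4) → 3 H
Totals → C:16, H:29, Br:1, N:2, O:3.

C16H29BrN2O3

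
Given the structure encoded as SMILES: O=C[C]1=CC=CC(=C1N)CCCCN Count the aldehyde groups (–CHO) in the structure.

The aldehyde motif appears at heavy-atom position 2 in the SMILES.
Other groups present: 2 primary amine.
Aldehyde count: 1.

1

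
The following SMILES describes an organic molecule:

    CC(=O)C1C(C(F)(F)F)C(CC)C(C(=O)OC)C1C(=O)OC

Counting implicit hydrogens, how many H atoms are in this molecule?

19

Walk through each heavy atom and fill implicit hydrogens from standard valence (C 4, N 3, O 2, S 2, halogen 1):
  atom 1: C, bond orders sum to 1 (valence 4) → 3 H
  atom 2: C, bond orders sum to 4 (valence 4) → 0 H
  atom 3: O, bond orders sum to 2 (valence 2) → 0 H
  atom 4: C, bond orders sum to 3 (valence 4) → 1 H
  atom 5: C, bond orders sum to 3 (valence 4) → 1 H
  atom 6: C, bond orders sum to 4 (valence 4) → 0 H
  atom 7: F (halogen, monovalent) → 0 H
  atom 8: F (halogen, monovalent) → 0 H
  atom 9: F (halogen, monovalent) → 0 H
  atom 10: C, bond orders sum to 3 (valence 4) → 1 H
  atom 11: C, bond orders sum to 2 (valence 4) → 2 H
  atom 12: C, bond orders sum to 1 (valence 4) → 3 H
  atom 13: C, bond orders sum to 3 (valence 4) → 1 H
  atom 14: C, bond orders sum to 4 (valence 4) → 0 H
  atom 15: O, bond orders sum to 2 (valence 2) → 0 H
  atom 16: O, bond orders sum to 2 (valence 2) → 0 H
  atom 17: C, bond orders sum to 1 (valence 4) → 3 H
  atom 18: C, bond orders sum to 3 (valence 4) → 1 H
  atom 19: C, bond orders sum to 4 (valence 4) → 0 H
  atom 20: O, bond orders sum to 2 (valence 2) → 0 H
  atom 21: O, bond orders sum to 2 (valence 2) → 0 H
  atom 22: C, bond orders sum to 1 (valence 4) → 3 H
Total hydrogens: 19.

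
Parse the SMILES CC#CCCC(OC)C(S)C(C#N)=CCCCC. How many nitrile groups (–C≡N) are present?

The nitrile motif appears at heavy-atom position 12 in the SMILES.
Other groups present: 1 alkene, 1 alkyne, 1 ether, 1 thiol.
Nitrile count: 1.

1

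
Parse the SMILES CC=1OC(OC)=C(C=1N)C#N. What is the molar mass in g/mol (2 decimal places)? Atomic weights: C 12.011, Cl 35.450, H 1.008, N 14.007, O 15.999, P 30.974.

152.15 g/mol

First, the molecular formula is C7H8N2O2 (counting implicit H from valence).
  C: 7 × 12.011 = 84.077
  H: 8 × 1.008 = 8.064
  N: 2 × 14.007 = 28.014
  O: 2 × 15.999 = 31.998
Sum: 7×12.011 + 8×1.008 + 2×14.007 + 2×15.999 = 152.153 → 152.15 g/mol.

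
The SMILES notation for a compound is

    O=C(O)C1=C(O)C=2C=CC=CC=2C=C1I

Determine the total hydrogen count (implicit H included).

7

Walk through each heavy atom and fill implicit hydrogens from standard valence (C 4, N 3, O 2, S 2, halogen 1):
  atom 1: O, bond orders sum to 2 (valence 2) → 0 H
  atom 2: C, bond orders sum to 4 (valence 4) → 0 H
  atom 3: O, bond orders sum to 1 (valence 2) → 1 H
  atom 4: C, bond orders sum to 4 (valence 4) → 0 H
  atom 5: C, bond orders sum to 4 (valence 4) → 0 H
  atom 6: O, bond orders sum to 1 (valence 2) → 1 H
  atom 7: C, bond orders sum to 4 (valence 4) → 0 H
  atom 8: C, bond orders sum to 3 (valence 4) → 1 H
  atom 9: C, bond orders sum to 3 (valence 4) → 1 H
  atom 10: C, bond orders sum to 3 (valence 4) → 1 H
  atom 11: C, bond orders sum to 3 (valence 4) → 1 H
  atom 12: C, bond orders sum to 4 (valence 4) → 0 H
  atom 13: C, bond orders sum to 3 (valence 4) → 1 H
  atom 14: C, bond orders sum to 4 (valence 4) → 0 H
  atom 15: I (halogen, monovalent) → 0 H
Total hydrogens: 7.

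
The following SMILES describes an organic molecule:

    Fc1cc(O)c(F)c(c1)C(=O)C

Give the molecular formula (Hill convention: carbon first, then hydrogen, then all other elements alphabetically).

Walk through each heavy atom and fill implicit hydrogens from standard valence (C 4, N 3, O 2, S 2, halogen 1); for lowercase aromatic atoms, an aromatic c carries 1 H when it has two neighbours and 0 H with three, and aromatic n carries 0 H:
  atom 1: F (halogen, monovalent) → 0 H
  atom 2: aromatic c, 3 neighbours → 0 H
  atom 3: aromatic c, 2 neighbours → 1 H
  atom 4: aromatic c, 3 neighbours → 0 H
  atom 5: O, bond orders sum to 1 (valence 2) → 1 H
  atom 6: aromatic c, 3 neighbours → 0 H
  atom 7: F (halogen, monovalent) → 0 H
  atom 8: aromatic c, 3 neighbours → 0 H
  atom 9: aromatic c, 2 neighbours → 1 H
  atom 10: C, bond orders sum to 4 (valence 4) → 0 H
  atom 11: O, bond orders sum to 2 (valence 2) → 0 H
  atom 12: C, bond orders sum to 1 (valence 4) → 3 H
Totals → C:8, H:6, F:2, O:2.

C8H6F2O2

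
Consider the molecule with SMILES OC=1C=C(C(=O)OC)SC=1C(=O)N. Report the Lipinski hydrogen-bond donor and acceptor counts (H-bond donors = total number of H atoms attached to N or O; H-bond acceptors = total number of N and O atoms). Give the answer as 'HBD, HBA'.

3, 5

Donors: find every N or O and count the H atoms it carries.
  atom 1 (O): bond orders sum to 1 → 1 H
  atom 6 (O): bond orders sum to 2 → 0 H
  atom 7 (O): bond orders sum to 2 → 0 H
  atom 12 (O): bond orders sum to 2 → 0 H
  atom 13 (N): bond orders sum to 1 → 2 H
Lipinski HBD = 3.
Acceptors: N atoms = 1, O atoms = 4 → HBA = 5.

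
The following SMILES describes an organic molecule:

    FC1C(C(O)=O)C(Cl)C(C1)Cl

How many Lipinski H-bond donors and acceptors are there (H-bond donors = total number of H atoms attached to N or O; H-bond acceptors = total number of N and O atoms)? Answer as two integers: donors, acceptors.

Donors: find every N or O and count the H atoms it carries.
  atom 5 (O): bond orders sum to 1 → 1 H
  atom 6 (O): bond orders sum to 2 → 0 H
Lipinski HBD = 1.
Acceptors: N atoms = 0, O atoms = 2 → HBA = 2.

1, 2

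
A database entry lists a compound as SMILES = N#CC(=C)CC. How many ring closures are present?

0

In SMILES, each pair of matching ring-closure digits denotes one ring-closing bond; the number of such bonds equals the number of independent rings.
Ring-closure bonds here: 0.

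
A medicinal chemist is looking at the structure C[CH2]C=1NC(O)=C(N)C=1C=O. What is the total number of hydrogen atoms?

10

Walk through each heavy atom and fill implicit hydrogens from standard valence (C 4, N 3, O 2, S 2, halogen 1):
  atom 1: C, bond orders sum to 1 (valence 4) → 3 H
  atom 2: C with explicit H count 2
  atom 3: C, bond orders sum to 4 (valence 4) → 0 H
  atom 4: N, bond orders sum to 2 (valence 3) → 1 H
  atom 5: C, bond orders sum to 4 (valence 4) → 0 H
  atom 6: O, bond orders sum to 1 (valence 2) → 1 H
  atom 7: C, bond orders sum to 4 (valence 4) → 0 H
  atom 8: N, bond orders sum to 1 (valence 3) → 2 H
  atom 9: C, bond orders sum to 4 (valence 4) → 0 H
  atom 10: C, bond orders sum to 3 (valence 4) → 1 H
  atom 11: O, bond orders sum to 2 (valence 2) → 0 H
Total hydrogens: 10.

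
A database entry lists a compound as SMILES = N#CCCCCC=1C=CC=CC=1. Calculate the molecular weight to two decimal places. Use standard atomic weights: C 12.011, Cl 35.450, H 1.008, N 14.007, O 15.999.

159.23 g/mol

First, the molecular formula is C11H13N (counting implicit H from valence).
  C: 11 × 12.011 = 132.121
  H: 13 × 1.008 = 13.104
  N: 1 × 14.007 = 14.007
Sum: 11×12.011 + 13×1.008 + 1×14.007 = 159.232 → 159.23 g/mol.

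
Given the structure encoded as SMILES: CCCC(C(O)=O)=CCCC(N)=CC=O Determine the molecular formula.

Walk through each heavy atom and fill implicit hydrogens from standard valence (C 4, N 3, O 2, S 2, halogen 1):
  atom 1: C, bond orders sum to 1 (valence 4) → 3 H
  atom 2: C, bond orders sum to 2 (valence 4) → 2 H
  atom 3: C, bond orders sum to 2 (valence 4) → 2 H
  atom 4: C, bond orders sum to 4 (valence 4) → 0 H
  atom 5: C, bond orders sum to 4 (valence 4) → 0 H
  atom 6: O, bond orders sum to 1 (valence 2) → 1 H
  atom 7: O, bond orders sum to 2 (valence 2) → 0 H
  atom 8: C, bond orders sum to 3 (valence 4) → 1 H
  atom 9: C, bond orders sum to 2 (valence 4) → 2 H
  atom 10: C, bond orders sum to 2 (valence 4) → 2 H
  atom 11: C, bond orders sum to 4 (valence 4) → 0 H
  atom 12: N, bond orders sum to 1 (valence 3) → 2 H
  atom 13: C, bond orders sum to 3 (valence 4) → 1 H
  atom 14: C, bond orders sum to 3 (valence 4) → 1 H
  atom 15: O, bond orders sum to 2 (valence 2) → 0 H
Totals → C:11, H:17, N:1, O:3.
In Hill order: C11H17NO3.

C11H17NO3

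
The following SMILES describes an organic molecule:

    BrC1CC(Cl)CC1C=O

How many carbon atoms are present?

Count every carbon token in the SMILES (each C, including those in ring-closure positions and inside branches).
Carbon count: 6.

6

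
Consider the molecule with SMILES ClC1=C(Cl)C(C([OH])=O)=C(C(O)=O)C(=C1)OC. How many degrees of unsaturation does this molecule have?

6

Degree of unsaturation = (number of rings) + (number of π bonds).
Ring closures in the SMILES: 1.
π bonds: 5 double bonds (each 1 DoU) → 5 DoU from unsaturation.
Total DoU = 1 + 5 = 6.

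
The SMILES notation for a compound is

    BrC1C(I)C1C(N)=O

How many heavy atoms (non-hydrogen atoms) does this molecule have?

Every atom symbol written in the SMILES (organic subset) is one heavy atom; implicit H are not written.
Heavy atoms by element → Br:1, C:4, I:1, N:1, O:1.
Total: 8.

8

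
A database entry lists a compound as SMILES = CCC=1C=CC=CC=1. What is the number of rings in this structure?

1

In SMILES, each pair of matching ring-closure digits denotes one ring-closing bond; the number of such bonds equals the number of independent rings.
Ring-closure bonds here: 1.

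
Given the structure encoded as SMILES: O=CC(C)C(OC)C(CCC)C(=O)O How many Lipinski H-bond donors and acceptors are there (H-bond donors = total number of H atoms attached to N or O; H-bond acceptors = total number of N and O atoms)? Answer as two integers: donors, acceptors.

1, 4

Donors: find every N or O and count the H atoms it carries.
  atom 1 (O): bond orders sum to 2 → 0 H
  atom 6 (O): bond orders sum to 2 → 0 H
  atom 13 (O): bond orders sum to 2 → 0 H
  atom 14 (O): bond orders sum to 1 → 1 H
Lipinski HBD = 1.
Acceptors: N atoms = 0, O atoms = 4 → HBA = 4.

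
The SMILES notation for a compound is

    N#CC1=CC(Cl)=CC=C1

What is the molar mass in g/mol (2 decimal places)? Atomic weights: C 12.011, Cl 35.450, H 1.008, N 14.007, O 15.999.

137.57 g/mol

First, the molecular formula is C7H4ClN (counting implicit H from valence).
  C: 7 × 12.011 = 84.077
  Cl: 1 × 35.450 = 35.450
  H: 4 × 1.008 = 4.032
  N: 1 × 14.007 = 14.007
Sum: 7×12.011 + 1×35.450 + 4×1.008 + 1×14.007 = 137.566 → 137.57 g/mol.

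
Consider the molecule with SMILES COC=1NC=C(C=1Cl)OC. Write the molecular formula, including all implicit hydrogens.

C6H8ClNO2

Walk through each heavy atom and fill implicit hydrogens from standard valence (C 4, N 3, O 2, S 2, halogen 1):
  atom 1: C, bond orders sum to 1 (valence 4) → 3 H
  atom 2: O, bond orders sum to 2 (valence 2) → 0 H
  atom 3: C, bond orders sum to 4 (valence 4) → 0 H
  atom 4: N, bond orders sum to 2 (valence 3) → 1 H
  atom 5: C, bond orders sum to 3 (valence 4) → 1 H
  atom 6: C, bond orders sum to 4 (valence 4) → 0 H
  atom 7: C, bond orders sum to 4 (valence 4) → 0 H
  atom 8: Cl (halogen, monovalent) → 0 H
  atom 9: O, bond orders sum to 2 (valence 2) → 0 H
  atom 10: C, bond orders sum to 1 (valence 4) → 3 H
Totals → C:6, H:8, Cl:1, N:1, O:2.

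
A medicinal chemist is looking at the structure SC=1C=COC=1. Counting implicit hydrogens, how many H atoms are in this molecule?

Walk through each heavy atom and fill implicit hydrogens from standard valence (C 4, N 3, O 2, S 2, halogen 1):
  atom 1: S, bond orders sum to 1 (valence 2) → 1 H
  atom 2: C, bond orders sum to 4 (valence 4) → 0 H
  atom 3: C, bond orders sum to 3 (valence 4) → 1 H
  atom 4: C, bond orders sum to 3 (valence 4) → 1 H
  atom 5: O, bond orders sum to 2 (valence 2) → 0 H
  atom 6: C, bond orders sum to 3 (valence 4) → 1 H
Total hydrogens: 4.

4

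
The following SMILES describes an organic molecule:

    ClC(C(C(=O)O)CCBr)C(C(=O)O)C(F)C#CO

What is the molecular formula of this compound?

C10H11BrClFO5

Walk through each heavy atom and fill implicit hydrogens from standard valence (C 4, N 3, O 2, S 2, halogen 1):
  atom 1: Cl (halogen, monovalent) → 0 H
  atom 2: C, bond orders sum to 3 (valence 4) → 1 H
  atom 3: C, bond orders sum to 3 (valence 4) → 1 H
  atom 4: C, bond orders sum to 4 (valence 4) → 0 H
  atom 5: O, bond orders sum to 2 (valence 2) → 0 H
  atom 6: O, bond orders sum to 1 (valence 2) → 1 H
  atom 7: C, bond orders sum to 2 (valence 4) → 2 H
  atom 8: C, bond orders sum to 2 (valence 4) → 2 H
  atom 9: Br (halogen, monovalent) → 0 H
  atom 10: C, bond orders sum to 3 (valence 4) → 1 H
  atom 11: C, bond orders sum to 4 (valence 4) → 0 H
  atom 12: O, bond orders sum to 2 (valence 2) → 0 H
  atom 13: O, bond orders sum to 1 (valence 2) → 1 H
  atom 14: C, bond orders sum to 3 (valence 4) → 1 H
  atom 15: F (halogen, monovalent) → 0 H
  atom 16: C, bond orders sum to 4 (valence 4) → 0 H
  atom 17: C, bond orders sum to 4 (valence 4) → 0 H
  atom 18: O, bond orders sum to 1 (valence 2) → 1 H
Totals → C:10, H:11, Br:1, Cl:1, F:1, O:5.
In Hill order: C10H11BrClFO5.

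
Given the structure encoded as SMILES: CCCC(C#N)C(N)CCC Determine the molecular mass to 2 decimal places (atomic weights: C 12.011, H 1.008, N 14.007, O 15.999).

First, the molecular formula is C9H18N2 (counting implicit H from valence).
  C: 9 × 12.011 = 108.099
  H: 18 × 1.008 = 18.144
  N: 2 × 14.007 = 28.014
Sum: 9×12.011 + 18×1.008 + 2×14.007 = 154.257 → 154.26 g/mol.

154.26 g/mol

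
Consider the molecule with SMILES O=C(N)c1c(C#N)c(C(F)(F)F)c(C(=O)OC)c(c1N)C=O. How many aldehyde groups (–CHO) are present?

1

The aldehyde motif appears at heavy-atom position 21 in the SMILES.
Other groups present: 1 amide, 1 ester, 1 nitrile, 1 primary amine.
Aldehyde count: 1.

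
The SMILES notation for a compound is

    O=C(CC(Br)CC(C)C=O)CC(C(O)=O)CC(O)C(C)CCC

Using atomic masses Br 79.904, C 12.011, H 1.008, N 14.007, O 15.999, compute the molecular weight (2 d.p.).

393.32 g/mol

First, the molecular formula is C17H29BrO5 (counting implicit H from valence).
  Br: 1 × 79.904 = 79.904
  C: 17 × 12.011 = 204.187
  H: 29 × 1.008 = 29.232
  O: 5 × 15.999 = 79.995
Sum: 1×79.904 + 17×12.011 + 29×1.008 + 5×15.999 = 393.318 → 393.32 g/mol.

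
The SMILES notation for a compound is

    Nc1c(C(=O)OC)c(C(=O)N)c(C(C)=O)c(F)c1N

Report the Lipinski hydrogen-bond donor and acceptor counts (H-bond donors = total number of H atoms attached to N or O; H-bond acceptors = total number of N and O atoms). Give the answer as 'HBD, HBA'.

Donors: find every N or O and count the H atoms it carries.
  atom 1 (N): bond orders sum to 1 → 2 H
  atom 5 (O): bond orders sum to 2 → 0 H
  atom 6 (O): bond orders sum to 2 → 0 H
  atom 10 (O): bond orders sum to 2 → 0 H
  atom 11 (N): bond orders sum to 1 → 2 H
  atom 15 (O): bond orders sum to 2 → 0 H
  atom 19 (N): bond orders sum to 1 → 2 H
Lipinski HBD = 6.
Acceptors: N atoms = 3, O atoms = 4 → HBA = 7.

6, 7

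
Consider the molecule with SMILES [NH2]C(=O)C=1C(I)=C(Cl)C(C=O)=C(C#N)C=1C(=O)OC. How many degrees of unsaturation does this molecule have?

9

Molecular formula: C11H6ClIN2O4.
DoU = (2C + 2 + N − H − X) / 2, where X is the halogen count and O/S are ignored.
    = (2·11 + 2 + 2 − 6 − 2) / 2 = 18 / 2 = 9.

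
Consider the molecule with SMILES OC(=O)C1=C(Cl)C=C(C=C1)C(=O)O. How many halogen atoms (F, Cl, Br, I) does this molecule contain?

Halogen atoms appear at heavy-atom position 6 (1×Cl).
Other groups present: 2 carboxylic acid.
Halogen count: 1.

1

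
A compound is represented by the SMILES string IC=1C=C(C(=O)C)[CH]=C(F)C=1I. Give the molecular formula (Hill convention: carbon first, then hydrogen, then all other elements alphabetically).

Walk through each heavy atom and fill implicit hydrogens from standard valence (C 4, N 3, O 2, S 2, halogen 1):
  atom 1: I (halogen, monovalent) → 0 H
  atom 2: C, bond orders sum to 4 (valence 4) → 0 H
  atom 3: C, bond orders sum to 3 (valence 4) → 1 H
  atom 4: C, bond orders sum to 4 (valence 4) → 0 H
  atom 5: C, bond orders sum to 4 (valence 4) → 0 H
  atom 6: O, bond orders sum to 2 (valence 2) → 0 H
  atom 7: C, bond orders sum to 1 (valence 4) → 3 H
  atom 8: C with explicit H count 1
  atom 9: C, bond orders sum to 4 (valence 4) → 0 H
  atom 10: F (halogen, monovalent) → 0 H
  atom 11: C, bond orders sum to 4 (valence 4) → 0 H
  atom 12: I (halogen, monovalent) → 0 H
Totals → C:8, H:5, F:1, I:2, O:1.

C8H5FI2O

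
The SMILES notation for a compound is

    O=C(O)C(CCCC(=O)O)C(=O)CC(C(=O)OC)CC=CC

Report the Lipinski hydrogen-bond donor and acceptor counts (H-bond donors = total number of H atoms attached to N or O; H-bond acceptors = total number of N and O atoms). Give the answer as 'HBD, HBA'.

2, 7

Donors: find every N or O and count the H atoms it carries.
  atom 1 (O): bond orders sum to 2 → 0 H
  atom 3 (O): bond orders sum to 1 → 1 H
  atom 9 (O): bond orders sum to 2 → 0 H
  atom 10 (O): bond orders sum to 1 → 1 H
  atom 12 (O): bond orders sum to 2 → 0 H
  atom 16 (O): bond orders sum to 2 → 0 H
  atom 17 (O): bond orders sum to 2 → 0 H
Lipinski HBD = 2.
Acceptors: N atoms = 0, O atoms = 7 → HBA = 7.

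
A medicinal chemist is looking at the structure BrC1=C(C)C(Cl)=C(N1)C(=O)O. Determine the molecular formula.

C6H5BrClNO2

Walk through each heavy atom and fill implicit hydrogens from standard valence (C 4, N 3, O 2, S 2, halogen 1):
  atom 1: Br (halogen, monovalent) → 0 H
  atom 2: C, bond orders sum to 4 (valence 4) → 0 H
  atom 3: C, bond orders sum to 4 (valence 4) → 0 H
  atom 4: C, bond orders sum to 1 (valence 4) → 3 H
  atom 5: C, bond orders sum to 4 (valence 4) → 0 H
  atom 6: Cl (halogen, monovalent) → 0 H
  atom 7: C, bond orders sum to 4 (valence 4) → 0 H
  atom 8: N, bond orders sum to 2 (valence 3) → 1 H
  atom 9: C, bond orders sum to 4 (valence 4) → 0 H
  atom 10: O, bond orders sum to 2 (valence 2) → 0 H
  atom 11: O, bond orders sum to 1 (valence 2) → 1 H
Totals → C:6, H:5, Br:1, Cl:1, N:1, O:2.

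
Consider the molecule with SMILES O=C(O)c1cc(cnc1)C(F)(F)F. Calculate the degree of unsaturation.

5

Molecular formula: C7H4F3NO2.
DoU = (2C + 2 + N − H − X) / 2, where X is the halogen count and O/S are ignored.
    = (2·7 + 2 + 1 − 4 − 3) / 2 = 10 / 2 = 5.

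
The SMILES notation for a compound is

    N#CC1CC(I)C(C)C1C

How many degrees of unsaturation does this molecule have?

3

Degree of unsaturation = (number of rings) + (number of π bonds).
Ring closures in the SMILES: 1.
π bonds: 1 triple bond (each 2 DoU) → 2 DoU from unsaturation.
Total DoU = 1 + 2 = 3.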